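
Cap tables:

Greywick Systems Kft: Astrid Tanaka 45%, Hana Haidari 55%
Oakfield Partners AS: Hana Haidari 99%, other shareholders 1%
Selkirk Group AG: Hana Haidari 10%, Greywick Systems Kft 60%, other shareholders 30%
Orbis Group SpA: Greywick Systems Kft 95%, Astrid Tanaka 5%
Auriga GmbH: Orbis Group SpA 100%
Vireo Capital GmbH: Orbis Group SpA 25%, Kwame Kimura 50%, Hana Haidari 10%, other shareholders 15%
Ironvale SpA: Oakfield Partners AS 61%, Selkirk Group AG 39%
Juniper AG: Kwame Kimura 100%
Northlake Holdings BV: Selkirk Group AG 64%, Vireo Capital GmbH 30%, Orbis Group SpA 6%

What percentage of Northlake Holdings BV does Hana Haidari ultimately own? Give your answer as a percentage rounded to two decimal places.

37.57%

Hana reaches Northlake along 5 paths.
Via Selkirk: 10% × 64% = 6.4%.
Via Greywick → Selkirk: 55% × 60% × 64% = 21.12%.
Via Greywick → Orbis → Vireo: 55% × 95% × 25% × 30% = 3.91875%.
Via Vireo: 10% × 30% = 3%.
Via Greywick → Orbis: 55% × 95% × 6% = 3.135%.
Total: 6.4% + 21.12% + 3.91875% + 3% + 3.135% = 37.57375%.
Rounded: 37.57%.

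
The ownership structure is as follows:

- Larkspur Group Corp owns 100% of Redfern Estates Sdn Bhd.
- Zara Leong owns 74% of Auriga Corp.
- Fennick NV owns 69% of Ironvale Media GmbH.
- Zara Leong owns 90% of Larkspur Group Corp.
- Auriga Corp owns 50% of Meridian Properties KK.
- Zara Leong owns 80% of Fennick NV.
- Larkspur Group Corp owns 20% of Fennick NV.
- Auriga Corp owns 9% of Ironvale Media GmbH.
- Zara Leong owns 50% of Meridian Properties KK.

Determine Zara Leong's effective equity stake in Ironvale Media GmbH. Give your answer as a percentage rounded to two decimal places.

74.28%

Zara reaches Ironvale along 3 paths.
Via Larkspur → Fennick: 90% × 20% × 69% = 12.42%.
Via Fennick: 80% × 69% = 55.2%.
Via Auriga: 74% × 9% = 6.66%.
Total: 12.42% + 55.2% + 6.66% = 74.28%.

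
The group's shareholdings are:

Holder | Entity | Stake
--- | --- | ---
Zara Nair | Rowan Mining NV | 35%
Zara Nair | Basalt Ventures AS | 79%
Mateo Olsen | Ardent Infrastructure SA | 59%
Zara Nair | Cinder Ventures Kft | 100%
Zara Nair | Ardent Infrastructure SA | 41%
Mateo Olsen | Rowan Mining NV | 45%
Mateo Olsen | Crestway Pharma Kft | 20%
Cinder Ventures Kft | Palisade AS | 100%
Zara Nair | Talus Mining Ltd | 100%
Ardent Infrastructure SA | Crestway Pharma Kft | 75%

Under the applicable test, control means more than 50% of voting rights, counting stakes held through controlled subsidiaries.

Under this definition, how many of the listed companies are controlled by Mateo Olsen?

2

Mateo holds 59% of Ardent, so Mateo controls Ardent.
Ardent and Mateo together hold 75% + 20% = 95% of Crestway, so Mateo controls Crestway.
No other company's threshold is met.
Mateo controls 2 companies.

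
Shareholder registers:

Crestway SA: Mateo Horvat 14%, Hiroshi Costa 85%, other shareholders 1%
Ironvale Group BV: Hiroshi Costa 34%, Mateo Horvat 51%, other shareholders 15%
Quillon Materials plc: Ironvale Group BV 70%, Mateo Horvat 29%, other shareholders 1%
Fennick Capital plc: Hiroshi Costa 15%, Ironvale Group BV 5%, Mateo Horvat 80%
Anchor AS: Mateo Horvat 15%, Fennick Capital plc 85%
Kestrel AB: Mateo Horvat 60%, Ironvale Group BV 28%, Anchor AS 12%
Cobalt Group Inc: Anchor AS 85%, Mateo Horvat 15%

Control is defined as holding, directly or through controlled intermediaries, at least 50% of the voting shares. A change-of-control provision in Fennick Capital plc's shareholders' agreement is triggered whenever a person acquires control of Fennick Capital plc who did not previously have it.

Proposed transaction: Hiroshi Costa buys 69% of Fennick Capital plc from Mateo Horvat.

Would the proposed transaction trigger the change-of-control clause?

Yes

The purchase adds only to Hiroshi's holdings (Mateo's stake shrinks), so Hiroshi is the only person who could newly come to control Fennick.
Hiroshi holds 85% of Crestway, so Hiroshi controls Crestway.
In Fennick, Hiroshi's side holds only 15%, not ≥ 50%.
So before the transaction, Hiroshi does not control Fennick.
After the purchase, Hiroshi's direct stake in Fennick rises to 15% + 69% = 84%, and Mateo's stake falls to 11%.
Hiroshi holds 84% of Fennick, so Hiroshi controls Fennick.
Hiroshi did not control Fennick before and does after, so the clause is triggered.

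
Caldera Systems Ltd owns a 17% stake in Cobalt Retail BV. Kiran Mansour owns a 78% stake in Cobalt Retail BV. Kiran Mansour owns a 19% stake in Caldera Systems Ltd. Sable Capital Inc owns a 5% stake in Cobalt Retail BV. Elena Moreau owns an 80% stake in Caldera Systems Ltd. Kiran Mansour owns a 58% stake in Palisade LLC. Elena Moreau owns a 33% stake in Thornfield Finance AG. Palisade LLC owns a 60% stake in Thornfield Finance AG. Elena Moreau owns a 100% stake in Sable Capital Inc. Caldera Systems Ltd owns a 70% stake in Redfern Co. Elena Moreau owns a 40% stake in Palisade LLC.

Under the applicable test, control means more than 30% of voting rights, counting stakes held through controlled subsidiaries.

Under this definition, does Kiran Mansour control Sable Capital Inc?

No

Kiran holds 58% of Palisade, so Kiran controls Palisade.
Palisade holds 60% of Thornfield, so Kiran controls Thornfield.
Kiran holds 78% of Cobalt, so Kiran controls Cobalt.
Neither Kiran nor any entity Kiran controls holds any voting interest in Sable.
So Kiran does not control Sable.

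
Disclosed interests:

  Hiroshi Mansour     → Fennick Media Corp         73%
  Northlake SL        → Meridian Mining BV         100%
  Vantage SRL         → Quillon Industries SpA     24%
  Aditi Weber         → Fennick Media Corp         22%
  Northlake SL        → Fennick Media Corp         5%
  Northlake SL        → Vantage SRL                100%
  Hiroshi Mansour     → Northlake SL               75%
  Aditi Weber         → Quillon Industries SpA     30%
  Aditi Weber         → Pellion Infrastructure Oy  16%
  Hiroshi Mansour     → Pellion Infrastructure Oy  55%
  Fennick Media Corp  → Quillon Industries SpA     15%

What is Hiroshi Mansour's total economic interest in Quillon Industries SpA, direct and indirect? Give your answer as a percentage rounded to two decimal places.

Hiroshi reaches Quillon along 3 paths.
Via Fennick: 73% × 15% = 10.95%.
Via Northlake → Fennick: 75% × 5% × 15% = 0.5625%.
Via Northlake → Vantage: 75% × 100% × 24% = 18%.
Total: 10.95% + 0.5625% + 18% = 29.5125%.
Rounded: 29.51%.

29.51%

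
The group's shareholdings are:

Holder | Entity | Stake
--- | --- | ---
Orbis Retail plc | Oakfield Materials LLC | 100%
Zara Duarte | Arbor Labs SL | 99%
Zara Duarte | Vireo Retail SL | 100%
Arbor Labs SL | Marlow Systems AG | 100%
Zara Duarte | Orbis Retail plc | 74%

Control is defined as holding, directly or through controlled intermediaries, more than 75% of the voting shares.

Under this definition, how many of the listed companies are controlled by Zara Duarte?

3

Zara holds 99% of Arbor, so Zara controls Arbor.
Zara holds 100% of Vireo, so Zara controls Vireo.
Arbor holds 100% of Marlow, so Zara controls Marlow.
No other company's threshold is met.
Zara controls 3 companies.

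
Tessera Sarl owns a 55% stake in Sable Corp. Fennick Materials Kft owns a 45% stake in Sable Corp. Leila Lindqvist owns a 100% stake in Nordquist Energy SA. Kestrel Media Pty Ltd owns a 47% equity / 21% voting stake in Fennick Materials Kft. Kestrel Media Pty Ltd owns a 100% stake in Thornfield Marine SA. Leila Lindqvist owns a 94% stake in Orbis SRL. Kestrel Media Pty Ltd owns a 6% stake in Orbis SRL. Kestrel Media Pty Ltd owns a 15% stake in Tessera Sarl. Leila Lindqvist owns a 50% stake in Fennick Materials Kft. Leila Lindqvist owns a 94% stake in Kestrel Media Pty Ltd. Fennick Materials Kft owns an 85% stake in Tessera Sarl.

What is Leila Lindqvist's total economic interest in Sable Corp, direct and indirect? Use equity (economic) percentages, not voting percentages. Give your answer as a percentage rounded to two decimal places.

Leila reaches Sable along 5 paths.
Via Fennick: 50% × 45% = 22.5%.
Via Kestrel → Fennick: 94% × 47% × 45% = 19.881%.
Via Fennick → Tessera: 50% × 85% × 55% = 23.375%.
Via Kestrel → Fennick → Tessera: 94% × 47% × 85% × 55% = 20.65415%.
Via Kestrel → Tessera: 94% × 15% × 55% = 7.755%.
Total: 22.5% + 19.881% + 23.375% + 20.65415% + 7.755% = 94.16515%.
Rounded: 94.17%.

94.17%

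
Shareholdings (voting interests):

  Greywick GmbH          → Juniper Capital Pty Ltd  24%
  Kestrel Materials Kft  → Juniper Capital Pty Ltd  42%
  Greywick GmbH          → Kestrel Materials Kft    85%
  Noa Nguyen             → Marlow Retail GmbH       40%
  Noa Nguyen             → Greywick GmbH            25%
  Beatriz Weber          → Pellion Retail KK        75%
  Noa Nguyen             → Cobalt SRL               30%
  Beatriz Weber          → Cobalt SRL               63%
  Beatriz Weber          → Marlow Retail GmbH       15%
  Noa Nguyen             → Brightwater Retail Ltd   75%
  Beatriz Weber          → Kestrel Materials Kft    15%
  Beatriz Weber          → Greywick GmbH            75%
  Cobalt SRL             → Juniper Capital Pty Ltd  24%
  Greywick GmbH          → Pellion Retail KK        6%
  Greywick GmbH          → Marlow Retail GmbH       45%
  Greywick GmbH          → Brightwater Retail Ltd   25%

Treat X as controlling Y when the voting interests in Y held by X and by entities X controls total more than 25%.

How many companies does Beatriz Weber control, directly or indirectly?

6

Beatriz holds 63% of Cobalt, so Beatriz controls Cobalt.
Beatriz holds 75% of Greywick, so Beatriz controls Greywick.
Beatriz and Greywick together hold 15% + 85% = 100% of Kestrel, so Beatriz controls Kestrel.
Greywick and Beatriz together hold 6% + 75% = 81% of Pellion, so Beatriz controls Pellion.
Kestrel and Greywick and Cobalt together hold 42% + 24% + 24% = 90% of Juniper, so Beatriz controls Juniper.
Beatriz and Greywick together hold 15% + 45% = 60% of Marlow, so Beatriz controls Marlow.
No other company's threshold is met.
Beatriz controls 6 companies.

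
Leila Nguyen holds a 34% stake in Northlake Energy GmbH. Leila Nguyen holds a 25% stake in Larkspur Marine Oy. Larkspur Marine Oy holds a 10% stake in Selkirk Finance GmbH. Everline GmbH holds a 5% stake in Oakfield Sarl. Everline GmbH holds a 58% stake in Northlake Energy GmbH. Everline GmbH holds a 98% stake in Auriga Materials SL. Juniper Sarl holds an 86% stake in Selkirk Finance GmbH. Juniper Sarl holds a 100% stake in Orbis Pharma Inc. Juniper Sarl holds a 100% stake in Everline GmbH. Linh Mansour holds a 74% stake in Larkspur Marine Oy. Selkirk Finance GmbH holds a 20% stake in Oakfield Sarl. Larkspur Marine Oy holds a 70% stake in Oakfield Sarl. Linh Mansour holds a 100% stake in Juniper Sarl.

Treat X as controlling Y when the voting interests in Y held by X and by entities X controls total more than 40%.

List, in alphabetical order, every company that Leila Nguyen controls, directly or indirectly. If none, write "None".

Leila's largest direct stake is 34% in Northlake, which does not meet the threshold.

None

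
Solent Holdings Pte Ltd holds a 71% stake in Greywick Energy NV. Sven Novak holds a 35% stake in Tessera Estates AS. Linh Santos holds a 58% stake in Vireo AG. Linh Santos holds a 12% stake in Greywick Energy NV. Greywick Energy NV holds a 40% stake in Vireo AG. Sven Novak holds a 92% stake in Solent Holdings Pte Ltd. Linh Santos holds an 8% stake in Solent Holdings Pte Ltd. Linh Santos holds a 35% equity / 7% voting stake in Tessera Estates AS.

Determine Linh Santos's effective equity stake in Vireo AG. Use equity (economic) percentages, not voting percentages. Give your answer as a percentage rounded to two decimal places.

Linh reaches Vireo along 3 paths.
Via Solent → Greywick: 8% × 71% × 40% = 2.272%.
Via Greywick: 12% × 40% = 4.8%.
Direct stake: 58% = 58%.
Total: 2.272% + 4.8% + 58% = 65.072%.
Rounded: 65.07%.

65.07%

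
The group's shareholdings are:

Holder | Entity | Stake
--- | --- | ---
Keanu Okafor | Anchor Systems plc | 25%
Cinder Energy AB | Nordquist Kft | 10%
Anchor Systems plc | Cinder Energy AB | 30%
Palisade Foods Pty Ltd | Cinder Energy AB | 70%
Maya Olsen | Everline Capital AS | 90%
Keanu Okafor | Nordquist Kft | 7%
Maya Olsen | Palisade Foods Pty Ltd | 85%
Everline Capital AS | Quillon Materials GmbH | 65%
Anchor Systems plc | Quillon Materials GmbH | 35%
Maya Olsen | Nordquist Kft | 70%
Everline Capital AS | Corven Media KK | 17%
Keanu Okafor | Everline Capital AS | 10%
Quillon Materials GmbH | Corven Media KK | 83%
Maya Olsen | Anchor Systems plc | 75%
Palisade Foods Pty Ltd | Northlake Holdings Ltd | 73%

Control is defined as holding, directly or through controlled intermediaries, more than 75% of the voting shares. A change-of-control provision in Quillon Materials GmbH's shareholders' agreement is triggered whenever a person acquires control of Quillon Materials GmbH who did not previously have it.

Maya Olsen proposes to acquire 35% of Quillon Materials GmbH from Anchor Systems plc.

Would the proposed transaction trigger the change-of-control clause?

Yes

The purchase adds only to Maya's holdings (Anchor's stake shrinks), so Maya is the only person who could newly come to control Quillon.
Maya holds 90% of Everline, so Maya controls Everline.
Maya holds 85% of Palisade, so Maya controls Palisade.
In Quillon, Maya's side holds only 65%, not > 75%.
So before the transaction, Maya does not control Quillon.
After the purchase, Maya holds 35% of Quillon directly, and Anchor's stake falls to 0%.
Everline and Maya together hold 65% + 35% = 100% of Quillon, so Maya controls Quillon.
Maya did not control Quillon before and does after, so the clause is triggered.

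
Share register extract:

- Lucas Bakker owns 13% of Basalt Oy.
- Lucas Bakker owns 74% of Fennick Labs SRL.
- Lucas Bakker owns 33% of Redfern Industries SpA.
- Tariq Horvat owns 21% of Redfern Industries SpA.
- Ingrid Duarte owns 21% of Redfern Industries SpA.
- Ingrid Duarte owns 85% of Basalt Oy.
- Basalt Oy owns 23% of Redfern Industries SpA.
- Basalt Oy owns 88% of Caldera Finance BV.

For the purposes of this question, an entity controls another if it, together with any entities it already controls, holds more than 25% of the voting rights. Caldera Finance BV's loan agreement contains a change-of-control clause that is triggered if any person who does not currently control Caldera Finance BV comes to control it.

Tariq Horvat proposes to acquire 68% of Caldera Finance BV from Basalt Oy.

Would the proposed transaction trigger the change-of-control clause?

Yes

The purchase adds only to Tariq's holdings (Basalt's stake shrinks), so Tariq is the only person who could newly come to control Caldera.
Tariq's largest direct stake is 21% in Redfern, which does not meet the threshold, so Tariq controls no company.
Neither Tariq nor any entity Tariq controls holds any voting interest in Caldera.
So before the transaction, Tariq does not control Caldera.
After the purchase, Tariq holds 68% of Caldera directly, and Basalt's stake falls to 20%.
Tariq holds 68% of Caldera, so Tariq controls Caldera.
Tariq did not control Caldera before and does after, so the clause is triggered.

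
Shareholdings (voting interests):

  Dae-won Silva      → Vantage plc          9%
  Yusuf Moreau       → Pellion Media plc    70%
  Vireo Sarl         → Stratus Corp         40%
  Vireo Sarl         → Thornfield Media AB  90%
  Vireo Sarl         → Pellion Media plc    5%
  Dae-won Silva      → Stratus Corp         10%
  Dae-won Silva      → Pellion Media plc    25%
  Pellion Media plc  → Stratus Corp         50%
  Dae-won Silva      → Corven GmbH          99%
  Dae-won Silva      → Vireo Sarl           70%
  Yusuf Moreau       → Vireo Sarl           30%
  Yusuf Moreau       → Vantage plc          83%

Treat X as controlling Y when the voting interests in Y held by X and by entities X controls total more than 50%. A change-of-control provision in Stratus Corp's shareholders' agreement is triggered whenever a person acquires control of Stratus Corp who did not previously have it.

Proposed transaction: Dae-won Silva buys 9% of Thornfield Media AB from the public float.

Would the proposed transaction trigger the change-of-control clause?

The purchase changes only Dae-won's holdings, so Dae-won is the only person who could newly come to control Stratus.
Dae-won holds 70% of Vireo, so Dae-won controls Vireo.
Vireo holds 90% of Thornfield, so Dae-won controls Thornfield.
Dae-won holds 99% of Corven, so Dae-won controls Corven.
In Stratus, Dae-won's side holds only 40% + 10% = 50%, not > 50%.
So before the transaction, Dae-won does not control Stratus.
After the purchase, Dae-won holds 9% of Thornfield directly.
Vireo and Dae-won together hold 90% + 9% = 99% of Thornfield, so Dae-won controls Thornfield.
After the transaction, Dae-won's side holds 40% + 10% = 50% of Stratus, not > 50%, so Dae-won still does not control Stratus.
No new person acquires control, so the clause is not triggered.

No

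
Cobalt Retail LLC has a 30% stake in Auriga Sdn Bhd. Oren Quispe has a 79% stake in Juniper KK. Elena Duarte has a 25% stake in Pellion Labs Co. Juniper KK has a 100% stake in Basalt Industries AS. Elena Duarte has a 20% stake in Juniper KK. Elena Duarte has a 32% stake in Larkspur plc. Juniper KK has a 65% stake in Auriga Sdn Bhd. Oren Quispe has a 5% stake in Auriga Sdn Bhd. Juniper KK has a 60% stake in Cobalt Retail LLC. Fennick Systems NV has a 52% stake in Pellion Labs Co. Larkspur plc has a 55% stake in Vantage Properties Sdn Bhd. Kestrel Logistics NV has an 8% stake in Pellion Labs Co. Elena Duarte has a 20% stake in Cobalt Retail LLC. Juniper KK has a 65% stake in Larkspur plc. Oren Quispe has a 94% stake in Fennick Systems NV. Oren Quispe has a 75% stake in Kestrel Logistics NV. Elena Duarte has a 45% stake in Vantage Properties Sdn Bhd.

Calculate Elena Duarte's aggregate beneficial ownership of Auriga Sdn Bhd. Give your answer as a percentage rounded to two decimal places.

Elena reaches Auriga along 3 paths.
Via Juniper: 20% × 65% = 13%.
Via Cobalt: 20% × 30% = 6%.
Via Juniper → Cobalt: 20% × 60% × 30% = 3.6%.
Total: 13% + 6% + 3.6% = 22.6%.
Rounded: 22.60%.

22.60%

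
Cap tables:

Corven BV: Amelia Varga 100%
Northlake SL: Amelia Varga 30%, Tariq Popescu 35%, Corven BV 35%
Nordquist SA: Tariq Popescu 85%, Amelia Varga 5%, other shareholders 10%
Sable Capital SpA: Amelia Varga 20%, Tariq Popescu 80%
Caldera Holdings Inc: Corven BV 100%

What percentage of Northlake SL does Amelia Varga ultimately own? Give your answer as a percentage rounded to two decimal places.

65.00%

Amelia reaches Northlake along 2 paths.
Direct stake: 30% = 30%.
Via Corven: 100% × 35% = 35%.
Total: 30% + 35% = 65%.
Rounded: 65.00%.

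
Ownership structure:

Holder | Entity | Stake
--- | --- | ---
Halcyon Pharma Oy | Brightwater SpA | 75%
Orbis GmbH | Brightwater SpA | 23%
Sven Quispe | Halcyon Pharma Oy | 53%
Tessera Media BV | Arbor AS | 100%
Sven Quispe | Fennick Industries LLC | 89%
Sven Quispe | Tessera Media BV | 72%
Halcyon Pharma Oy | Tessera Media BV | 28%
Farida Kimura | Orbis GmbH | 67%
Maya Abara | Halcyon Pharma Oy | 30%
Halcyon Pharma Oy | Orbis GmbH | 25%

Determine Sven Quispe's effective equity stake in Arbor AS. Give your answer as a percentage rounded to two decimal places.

Sven reaches Arbor along 2 paths.
Via Halcyon → Tessera: 53% × 28% × 100% = 14.84%.
Via Tessera: 72% × 100% = 72%.
Total: 14.84% + 72% = 86.84%.

86.84%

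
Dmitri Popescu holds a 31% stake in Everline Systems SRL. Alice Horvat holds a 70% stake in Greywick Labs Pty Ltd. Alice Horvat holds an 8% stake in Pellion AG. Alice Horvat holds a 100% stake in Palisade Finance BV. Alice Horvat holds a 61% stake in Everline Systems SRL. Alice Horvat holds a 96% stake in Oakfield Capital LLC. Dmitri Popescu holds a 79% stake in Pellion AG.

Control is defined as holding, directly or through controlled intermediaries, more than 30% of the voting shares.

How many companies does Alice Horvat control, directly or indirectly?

4

Alice holds 61% of Everline, so Alice controls Everline.
Alice holds 96% of Oakfield, so Alice controls Oakfield.
Alice holds 70% of Greywick, so Alice controls Greywick.
Alice holds 100% of Palisade, so Alice controls Palisade.
No other company's threshold is met.
Alice controls 4 companies.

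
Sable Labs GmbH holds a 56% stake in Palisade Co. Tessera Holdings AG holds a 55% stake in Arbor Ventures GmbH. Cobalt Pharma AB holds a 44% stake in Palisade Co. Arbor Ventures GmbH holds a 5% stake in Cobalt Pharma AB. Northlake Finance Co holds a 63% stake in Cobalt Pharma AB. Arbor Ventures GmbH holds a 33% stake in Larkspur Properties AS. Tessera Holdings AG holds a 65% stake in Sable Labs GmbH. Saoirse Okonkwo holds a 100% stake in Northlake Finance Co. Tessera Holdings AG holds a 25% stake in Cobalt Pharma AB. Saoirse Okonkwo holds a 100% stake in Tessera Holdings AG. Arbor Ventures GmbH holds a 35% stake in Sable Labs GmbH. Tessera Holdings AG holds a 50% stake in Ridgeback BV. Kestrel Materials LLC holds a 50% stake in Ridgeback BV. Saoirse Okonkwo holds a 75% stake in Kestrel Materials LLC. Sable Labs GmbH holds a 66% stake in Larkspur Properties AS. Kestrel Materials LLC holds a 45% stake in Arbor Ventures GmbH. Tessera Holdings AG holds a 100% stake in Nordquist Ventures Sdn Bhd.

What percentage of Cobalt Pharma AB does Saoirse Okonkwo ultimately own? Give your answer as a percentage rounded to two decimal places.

Saoirse reaches Cobalt along 4 paths.
Via Tessera → Arbor: 100% × 55% × 5% = 2.75%.
Via Kestrel → Arbor: 75% × 45% × 5% = 1.6875%.
Via Northlake: 100% × 63% = 63%.
Via Tessera: 100% × 25% = 25%.
Total: 2.75% + 1.6875% + 63% + 25% = 92.4375%.
Rounded: 92.44%.

92.44%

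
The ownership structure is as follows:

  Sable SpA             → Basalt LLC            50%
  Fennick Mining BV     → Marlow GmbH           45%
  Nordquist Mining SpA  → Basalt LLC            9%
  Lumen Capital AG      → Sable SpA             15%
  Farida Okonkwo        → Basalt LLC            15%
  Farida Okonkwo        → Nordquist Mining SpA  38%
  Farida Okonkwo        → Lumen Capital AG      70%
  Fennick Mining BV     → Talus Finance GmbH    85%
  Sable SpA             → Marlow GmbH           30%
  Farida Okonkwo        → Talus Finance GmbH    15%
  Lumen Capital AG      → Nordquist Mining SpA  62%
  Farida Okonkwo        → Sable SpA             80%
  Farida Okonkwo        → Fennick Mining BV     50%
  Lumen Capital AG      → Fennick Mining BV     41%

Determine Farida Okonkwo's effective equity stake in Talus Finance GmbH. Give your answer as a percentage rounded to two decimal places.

Farida reaches Talus along 3 paths.
Direct stake: 15% = 15%.
Via Lumen → Fennick: 70% × 41% × 85% = 24.395%.
Via Fennick: 50% × 85% = 42.5%.
Total: 15% + 24.395% + 42.5% = 81.895%.
Rounded: 81.90%.

81.90%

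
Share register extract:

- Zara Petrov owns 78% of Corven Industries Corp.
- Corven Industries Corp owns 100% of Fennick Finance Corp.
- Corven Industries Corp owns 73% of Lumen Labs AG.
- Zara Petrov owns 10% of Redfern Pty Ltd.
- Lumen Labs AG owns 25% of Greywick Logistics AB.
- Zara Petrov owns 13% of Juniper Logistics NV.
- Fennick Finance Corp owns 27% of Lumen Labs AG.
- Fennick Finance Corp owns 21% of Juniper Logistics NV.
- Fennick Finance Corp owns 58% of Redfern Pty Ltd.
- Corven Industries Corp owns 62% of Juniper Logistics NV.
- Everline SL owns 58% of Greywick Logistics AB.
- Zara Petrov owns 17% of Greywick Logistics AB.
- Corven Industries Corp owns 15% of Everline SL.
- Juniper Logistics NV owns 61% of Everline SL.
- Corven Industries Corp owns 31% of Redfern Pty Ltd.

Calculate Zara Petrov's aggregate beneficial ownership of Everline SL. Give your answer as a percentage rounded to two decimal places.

59.12%

Zara reaches Everline along 4 paths.
Via Corven → Juniper: 78% × 62% × 61% = 29.4996%.
Via Corven → Fennick → Juniper: 78% × 100% × 21% × 61% = 9.9918%.
Via Juniper: 13% × 61% = 7.93%.
Via Corven: 78% × 15% = 11.7%.
Total: 29.4996% + 9.9918% + 7.93% + 11.7% = 59.1214%.
Rounded: 59.12%.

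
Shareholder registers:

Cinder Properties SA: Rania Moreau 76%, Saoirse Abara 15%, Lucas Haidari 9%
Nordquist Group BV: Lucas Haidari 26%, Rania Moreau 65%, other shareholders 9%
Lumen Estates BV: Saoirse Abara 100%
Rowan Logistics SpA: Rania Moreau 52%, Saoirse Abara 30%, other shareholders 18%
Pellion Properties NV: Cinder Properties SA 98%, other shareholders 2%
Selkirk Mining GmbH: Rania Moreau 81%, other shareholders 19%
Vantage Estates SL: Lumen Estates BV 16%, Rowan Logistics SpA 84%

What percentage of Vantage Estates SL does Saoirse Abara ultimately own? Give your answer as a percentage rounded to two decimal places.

Saoirse reaches Vantage along 2 paths.
Via Lumen: 100% × 16% = 16%.
Via Rowan: 30% × 84% = 25.2%.
Total: 16% + 25.2% = 41.2%.
Rounded: 41.20%.

41.20%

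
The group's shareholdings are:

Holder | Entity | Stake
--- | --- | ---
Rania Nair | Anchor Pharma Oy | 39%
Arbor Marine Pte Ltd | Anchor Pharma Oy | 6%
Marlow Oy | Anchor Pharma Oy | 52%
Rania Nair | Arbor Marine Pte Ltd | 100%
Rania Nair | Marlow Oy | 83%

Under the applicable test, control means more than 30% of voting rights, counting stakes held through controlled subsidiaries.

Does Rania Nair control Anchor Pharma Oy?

Yes

Rania holds 83% of Marlow, so Rania controls Marlow.
Rania holds 100% of Arbor, so Rania controls Arbor.
Marlow and Rania and Arbor together hold 52% + 39% + 6% = 97% of Anchor, so Rania controls Anchor.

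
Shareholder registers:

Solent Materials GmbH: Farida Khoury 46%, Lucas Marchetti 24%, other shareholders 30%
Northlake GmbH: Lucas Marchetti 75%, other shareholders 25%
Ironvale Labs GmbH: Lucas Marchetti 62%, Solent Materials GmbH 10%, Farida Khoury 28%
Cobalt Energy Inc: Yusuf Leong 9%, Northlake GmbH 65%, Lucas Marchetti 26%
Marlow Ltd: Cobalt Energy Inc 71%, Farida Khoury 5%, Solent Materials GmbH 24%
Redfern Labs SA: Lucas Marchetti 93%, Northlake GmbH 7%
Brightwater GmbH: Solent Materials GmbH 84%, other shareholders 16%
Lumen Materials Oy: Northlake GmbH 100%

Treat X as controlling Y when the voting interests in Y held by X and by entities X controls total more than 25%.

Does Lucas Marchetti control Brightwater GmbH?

No

Lucas holds 75% of Northlake, so Lucas controls Northlake.
Lucas holds 62% of Ironvale, so Lucas controls Ironvale.
Northlake and Lucas together hold 65% + 26% = 91% of Cobalt, so Lucas controls Cobalt.
Cobalt holds 71% of Marlow, so Lucas controls Marlow.
Lucas and Northlake together hold 93% + 7% = 100% of Redfern, so Lucas controls Redfern.
Northlake holds 100% of Lumen, so Lucas controls Lumen.
Neither Lucas nor any entity Lucas controls holds any voting interest in Brightwater.
So Lucas does not control Brightwater.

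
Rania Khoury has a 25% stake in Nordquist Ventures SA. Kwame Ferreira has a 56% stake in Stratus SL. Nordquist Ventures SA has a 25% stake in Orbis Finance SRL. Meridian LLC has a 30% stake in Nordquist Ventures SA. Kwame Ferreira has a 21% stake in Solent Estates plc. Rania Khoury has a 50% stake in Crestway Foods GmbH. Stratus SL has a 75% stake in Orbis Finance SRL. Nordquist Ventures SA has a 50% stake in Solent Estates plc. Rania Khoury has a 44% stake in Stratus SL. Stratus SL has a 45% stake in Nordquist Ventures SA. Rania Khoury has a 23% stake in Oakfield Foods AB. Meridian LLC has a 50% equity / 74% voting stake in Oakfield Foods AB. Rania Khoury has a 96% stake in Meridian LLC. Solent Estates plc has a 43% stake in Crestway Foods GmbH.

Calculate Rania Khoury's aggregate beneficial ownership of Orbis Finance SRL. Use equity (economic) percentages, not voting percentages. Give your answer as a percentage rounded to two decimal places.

51.40%

Rania reaches Orbis along 4 paths.
Via Nordquist: 25% × 25% = 6.25%.
Via Meridian → Nordquist: 96% × 30% × 25% = 7.2%.
Via Stratus → Nordquist: 44% × 45% × 25% = 4.95%.
Via Stratus: 44% × 75% = 33%.
Total: 6.25% + 7.2% + 4.95% + 33% = 51.4%.
Rounded: 51.40%.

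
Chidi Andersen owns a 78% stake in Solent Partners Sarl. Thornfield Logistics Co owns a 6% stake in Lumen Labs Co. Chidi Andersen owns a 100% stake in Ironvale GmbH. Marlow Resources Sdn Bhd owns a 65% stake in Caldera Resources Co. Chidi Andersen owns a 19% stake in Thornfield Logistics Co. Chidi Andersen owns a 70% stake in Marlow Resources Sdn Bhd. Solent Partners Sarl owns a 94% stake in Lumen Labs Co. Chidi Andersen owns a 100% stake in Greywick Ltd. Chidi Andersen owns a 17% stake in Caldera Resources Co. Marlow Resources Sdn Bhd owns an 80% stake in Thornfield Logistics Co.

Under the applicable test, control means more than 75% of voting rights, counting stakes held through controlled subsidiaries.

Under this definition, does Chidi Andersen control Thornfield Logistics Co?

No

Chidi holds 78% of Solent, so Chidi controls Solent.
Chidi holds 100% of Greywick, so Chidi controls Greywick.
Chidi holds 100% of Ironvale, so Chidi controls Ironvale.
Solent holds 94% of Lumen, so Chidi controls Lumen.
In Thornfield, Chidi's side holds only 19%, not > 75%.
So Chidi does not control Thornfield.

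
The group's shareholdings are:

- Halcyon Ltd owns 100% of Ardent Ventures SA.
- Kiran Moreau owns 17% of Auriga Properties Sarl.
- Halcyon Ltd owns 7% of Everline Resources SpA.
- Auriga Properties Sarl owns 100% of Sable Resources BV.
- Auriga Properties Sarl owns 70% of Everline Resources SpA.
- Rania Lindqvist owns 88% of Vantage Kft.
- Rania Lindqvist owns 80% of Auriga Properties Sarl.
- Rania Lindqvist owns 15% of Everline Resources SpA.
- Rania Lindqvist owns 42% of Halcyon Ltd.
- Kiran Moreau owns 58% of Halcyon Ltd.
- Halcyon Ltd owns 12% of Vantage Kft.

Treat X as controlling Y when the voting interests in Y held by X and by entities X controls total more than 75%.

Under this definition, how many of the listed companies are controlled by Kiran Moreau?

Kiran's largest direct stake is 58% in Halcyon, which does not meet the threshold.
Kiran controls 0 companies.

0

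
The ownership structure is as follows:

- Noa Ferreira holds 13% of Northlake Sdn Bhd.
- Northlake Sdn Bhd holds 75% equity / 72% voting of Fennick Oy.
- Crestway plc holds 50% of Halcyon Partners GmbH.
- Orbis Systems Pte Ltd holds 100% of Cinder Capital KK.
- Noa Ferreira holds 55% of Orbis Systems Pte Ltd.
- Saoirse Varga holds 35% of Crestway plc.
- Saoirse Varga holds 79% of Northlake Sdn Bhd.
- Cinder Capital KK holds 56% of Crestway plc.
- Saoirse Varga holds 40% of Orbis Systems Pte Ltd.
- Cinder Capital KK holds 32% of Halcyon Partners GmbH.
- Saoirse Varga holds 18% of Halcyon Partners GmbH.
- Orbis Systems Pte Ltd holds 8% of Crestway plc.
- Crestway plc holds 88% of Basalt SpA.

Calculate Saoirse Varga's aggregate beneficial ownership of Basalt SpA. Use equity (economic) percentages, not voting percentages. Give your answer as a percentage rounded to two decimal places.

Saoirse reaches Basalt along 3 paths.
Via Crestway: 35% × 88% = 30.8%.
Via Orbis → Crestway: 40% × 8% × 88% = 2.816%.
Via Orbis → Cinder → Crestway: 40% × 100% × 56% × 88% = 19.712%.
Total: 30.8% + 2.816% + 19.712% = 53.328%.
Rounded: 53.33%.

53.33%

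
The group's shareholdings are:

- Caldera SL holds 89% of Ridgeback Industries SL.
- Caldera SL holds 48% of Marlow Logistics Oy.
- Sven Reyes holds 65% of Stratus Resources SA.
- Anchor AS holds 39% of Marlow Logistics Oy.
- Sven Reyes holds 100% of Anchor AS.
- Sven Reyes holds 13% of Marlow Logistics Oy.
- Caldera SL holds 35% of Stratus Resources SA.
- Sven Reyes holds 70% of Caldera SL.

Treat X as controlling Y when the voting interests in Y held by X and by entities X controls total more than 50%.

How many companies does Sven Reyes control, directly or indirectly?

5

Sven holds 70% of Caldera, so Sven controls Caldera.
Sven holds 100% of Anchor, so Sven controls Anchor.
Sven and Caldera together hold 65% + 35% = 100% of Stratus, so Sven controls Stratus.
Caldera and Anchor and Sven together hold 48% + 39% + 13% = 100% of Marlow, so Sven controls Marlow.
Caldera holds 89% of Ridgeback, so Sven controls Ridgeback.
Sven controls 5 companies.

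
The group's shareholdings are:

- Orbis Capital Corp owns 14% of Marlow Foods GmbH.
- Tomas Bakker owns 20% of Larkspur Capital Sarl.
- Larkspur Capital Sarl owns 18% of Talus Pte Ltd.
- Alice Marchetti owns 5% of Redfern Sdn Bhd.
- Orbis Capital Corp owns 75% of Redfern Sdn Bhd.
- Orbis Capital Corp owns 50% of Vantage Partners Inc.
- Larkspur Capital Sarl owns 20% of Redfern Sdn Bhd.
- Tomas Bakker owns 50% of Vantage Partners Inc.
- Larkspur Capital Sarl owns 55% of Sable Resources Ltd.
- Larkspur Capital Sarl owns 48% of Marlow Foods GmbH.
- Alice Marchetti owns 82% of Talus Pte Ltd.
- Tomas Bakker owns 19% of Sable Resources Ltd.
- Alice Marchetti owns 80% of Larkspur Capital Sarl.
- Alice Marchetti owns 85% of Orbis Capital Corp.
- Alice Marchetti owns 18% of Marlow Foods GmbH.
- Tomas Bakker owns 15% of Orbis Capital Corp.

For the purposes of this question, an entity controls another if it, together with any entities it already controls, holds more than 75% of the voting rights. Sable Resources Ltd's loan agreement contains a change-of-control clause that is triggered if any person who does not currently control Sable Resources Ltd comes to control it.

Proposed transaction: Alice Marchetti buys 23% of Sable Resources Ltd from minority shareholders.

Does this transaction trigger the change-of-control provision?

The purchase changes only Alice's holdings, so Alice is the only person who could newly come to control Sable.
Alice holds 85% of Orbis, so Alice controls Orbis.
Alice holds 80% of Larkspur, so Alice controls Larkspur.
Alice and Larkspur and Orbis together hold 18% + 48% + 14% = 80% of Marlow, so Alice controls Marlow.
Larkspur and Alice together hold 18% + 82% = 100% of Talus, so Alice controls Talus.
Larkspur and Orbis and Alice together hold 20% + 75% + 5% = 100% of Redfern, so Alice controls Redfern.
In Sable, Alice's side holds only 55%, not > 75%.
So before the transaction, Alice does not control Sable.
After the purchase, Alice holds 23% of Sable directly.
Larkspur and Alice together hold 55% + 23% = 78% of Sable, so Alice controls Sable.
Alice did not control Sable before and does after, so the clause is triggered.

Yes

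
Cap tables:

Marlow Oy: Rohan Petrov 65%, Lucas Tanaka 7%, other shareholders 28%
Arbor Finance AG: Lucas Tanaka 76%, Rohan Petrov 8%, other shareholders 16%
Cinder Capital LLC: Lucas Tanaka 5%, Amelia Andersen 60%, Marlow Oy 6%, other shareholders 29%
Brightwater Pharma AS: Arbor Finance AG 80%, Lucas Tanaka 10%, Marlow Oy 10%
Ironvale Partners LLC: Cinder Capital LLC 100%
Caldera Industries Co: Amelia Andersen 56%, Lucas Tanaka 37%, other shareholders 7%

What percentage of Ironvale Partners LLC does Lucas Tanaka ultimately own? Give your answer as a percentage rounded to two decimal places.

Lucas reaches Ironvale along 2 paths.
Via Cinder: 5% × 100% = 5%.
Via Marlow → Cinder: 7% × 6% × 100% = 0.42%.
Total: 5% + 0.42% = 5.42%.

5.42%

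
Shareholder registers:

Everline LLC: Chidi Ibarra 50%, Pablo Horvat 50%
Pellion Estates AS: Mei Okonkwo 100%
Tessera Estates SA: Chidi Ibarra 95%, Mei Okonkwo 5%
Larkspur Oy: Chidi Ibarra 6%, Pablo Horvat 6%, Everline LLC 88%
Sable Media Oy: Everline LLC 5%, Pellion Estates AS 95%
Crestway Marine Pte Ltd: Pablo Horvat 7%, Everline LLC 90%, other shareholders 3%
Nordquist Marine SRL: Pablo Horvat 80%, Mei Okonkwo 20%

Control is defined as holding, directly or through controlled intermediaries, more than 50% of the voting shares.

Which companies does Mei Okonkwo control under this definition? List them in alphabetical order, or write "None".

Mei holds 100% of Pellion, so Mei controls Pellion.
Pellion holds 95% of Sable, so Mei controls Sable.
No other company's threshold is met.

Pellion Estates AS, Sable Media Oy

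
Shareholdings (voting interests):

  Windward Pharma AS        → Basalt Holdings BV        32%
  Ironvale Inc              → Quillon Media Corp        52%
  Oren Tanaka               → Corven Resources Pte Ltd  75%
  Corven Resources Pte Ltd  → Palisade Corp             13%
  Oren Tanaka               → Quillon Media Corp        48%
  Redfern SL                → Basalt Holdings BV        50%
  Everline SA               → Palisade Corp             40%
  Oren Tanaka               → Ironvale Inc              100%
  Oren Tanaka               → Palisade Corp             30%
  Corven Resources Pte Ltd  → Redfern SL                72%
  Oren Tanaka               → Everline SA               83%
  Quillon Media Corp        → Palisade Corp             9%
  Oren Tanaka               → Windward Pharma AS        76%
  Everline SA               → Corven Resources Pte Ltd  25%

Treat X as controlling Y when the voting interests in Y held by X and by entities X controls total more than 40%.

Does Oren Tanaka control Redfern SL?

Yes

Oren holds 83% of Everline, so Oren controls Everline.
Everline and Oren together hold 25% + 75% = 100% of Corven, so Oren controls Corven.
Corven holds 72% of Redfern, so Oren controls Redfern.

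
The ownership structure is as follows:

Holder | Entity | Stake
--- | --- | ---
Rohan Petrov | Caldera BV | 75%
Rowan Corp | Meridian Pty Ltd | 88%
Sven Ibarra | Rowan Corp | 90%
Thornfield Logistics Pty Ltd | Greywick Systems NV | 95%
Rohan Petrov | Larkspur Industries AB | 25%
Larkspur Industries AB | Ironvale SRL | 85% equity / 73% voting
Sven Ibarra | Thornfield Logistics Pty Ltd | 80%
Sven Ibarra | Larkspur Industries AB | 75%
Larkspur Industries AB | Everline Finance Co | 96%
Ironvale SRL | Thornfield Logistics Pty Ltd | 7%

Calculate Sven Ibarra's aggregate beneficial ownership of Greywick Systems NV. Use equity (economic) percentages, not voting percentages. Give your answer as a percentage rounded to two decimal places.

80.24%

Sven reaches Greywick along 2 paths.
Via Thornfield: 80% × 95% = 76%.
Via Larkspur → Ironvale → Thornfield: 75% × 85% × 7% × 95% = 4.239375%.
Total: 76% + 4.239375% = 80.239375%.
Rounded: 80.24%.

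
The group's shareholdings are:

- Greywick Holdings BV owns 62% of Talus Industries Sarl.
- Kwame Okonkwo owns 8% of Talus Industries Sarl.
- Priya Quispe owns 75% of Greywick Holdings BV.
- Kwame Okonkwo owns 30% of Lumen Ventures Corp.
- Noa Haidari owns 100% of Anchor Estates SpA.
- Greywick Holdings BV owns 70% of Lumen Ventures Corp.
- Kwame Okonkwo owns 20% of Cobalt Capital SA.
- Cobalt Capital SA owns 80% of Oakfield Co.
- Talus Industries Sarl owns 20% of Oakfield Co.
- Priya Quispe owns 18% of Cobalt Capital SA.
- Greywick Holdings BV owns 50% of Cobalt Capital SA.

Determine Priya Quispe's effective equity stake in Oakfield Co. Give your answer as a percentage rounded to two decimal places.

53.70%

Priya reaches Oakfield along 3 paths.
Via Greywick → Cobalt: 75% × 50% × 80% = 30%.
Via Cobalt: 18% × 80% = 14.4%.
Via Greywick → Talus: 75% × 62% × 20% = 9.3%.
Total: 30% + 14.4% + 9.3% = 53.7%.
Rounded: 53.70%.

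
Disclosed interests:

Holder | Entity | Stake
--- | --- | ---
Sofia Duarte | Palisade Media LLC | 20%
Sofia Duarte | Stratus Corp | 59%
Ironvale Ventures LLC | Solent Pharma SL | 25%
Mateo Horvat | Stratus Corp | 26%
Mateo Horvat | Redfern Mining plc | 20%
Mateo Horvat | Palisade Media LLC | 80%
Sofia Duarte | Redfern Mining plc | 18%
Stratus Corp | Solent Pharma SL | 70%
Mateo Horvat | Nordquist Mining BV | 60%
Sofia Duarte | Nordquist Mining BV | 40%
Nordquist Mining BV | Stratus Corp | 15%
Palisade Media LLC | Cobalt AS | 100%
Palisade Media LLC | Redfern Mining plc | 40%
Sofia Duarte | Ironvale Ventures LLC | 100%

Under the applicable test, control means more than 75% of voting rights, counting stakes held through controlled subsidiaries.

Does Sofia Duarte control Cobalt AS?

No

Sofia holds 100% of Ironvale, so Sofia controls Ironvale.
Neither Sofia nor any entity Sofia controls holds any voting interest in Cobalt.
So Sofia does not control Cobalt.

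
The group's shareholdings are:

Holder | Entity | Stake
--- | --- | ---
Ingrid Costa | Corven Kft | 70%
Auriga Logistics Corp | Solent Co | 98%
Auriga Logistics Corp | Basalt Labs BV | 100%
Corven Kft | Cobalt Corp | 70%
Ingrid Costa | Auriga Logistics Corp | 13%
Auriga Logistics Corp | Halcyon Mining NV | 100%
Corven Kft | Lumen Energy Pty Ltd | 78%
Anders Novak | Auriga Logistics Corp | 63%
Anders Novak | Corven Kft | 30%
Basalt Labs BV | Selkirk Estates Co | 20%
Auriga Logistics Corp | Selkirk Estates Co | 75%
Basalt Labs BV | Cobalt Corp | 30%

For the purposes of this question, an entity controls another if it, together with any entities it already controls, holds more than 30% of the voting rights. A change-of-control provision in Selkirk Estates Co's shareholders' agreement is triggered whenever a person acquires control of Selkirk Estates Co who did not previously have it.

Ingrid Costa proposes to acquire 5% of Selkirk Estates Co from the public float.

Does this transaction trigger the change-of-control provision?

The purchase changes only Ingrid's holdings, so Ingrid is the only person who could newly come to control Selkirk.
Ingrid holds 70% of Corven, so Ingrid controls Corven.
Corven holds 70% of Cobalt, so Ingrid controls Cobalt.
Corven holds 78% of Lumen, so Ingrid controls Lumen.
Neither Ingrid nor any entity Ingrid controls holds any voting interest in Selkirk.
So before the transaction, Ingrid does not control Selkirk.
After the purchase, Ingrid holds 5% of Selkirk directly.
After the transaction, Ingrid's side holds 5% of Selkirk, not > 30%, so Ingrid still does not control Selkirk.
No new person acquires control, so the clause is not triggered.

No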